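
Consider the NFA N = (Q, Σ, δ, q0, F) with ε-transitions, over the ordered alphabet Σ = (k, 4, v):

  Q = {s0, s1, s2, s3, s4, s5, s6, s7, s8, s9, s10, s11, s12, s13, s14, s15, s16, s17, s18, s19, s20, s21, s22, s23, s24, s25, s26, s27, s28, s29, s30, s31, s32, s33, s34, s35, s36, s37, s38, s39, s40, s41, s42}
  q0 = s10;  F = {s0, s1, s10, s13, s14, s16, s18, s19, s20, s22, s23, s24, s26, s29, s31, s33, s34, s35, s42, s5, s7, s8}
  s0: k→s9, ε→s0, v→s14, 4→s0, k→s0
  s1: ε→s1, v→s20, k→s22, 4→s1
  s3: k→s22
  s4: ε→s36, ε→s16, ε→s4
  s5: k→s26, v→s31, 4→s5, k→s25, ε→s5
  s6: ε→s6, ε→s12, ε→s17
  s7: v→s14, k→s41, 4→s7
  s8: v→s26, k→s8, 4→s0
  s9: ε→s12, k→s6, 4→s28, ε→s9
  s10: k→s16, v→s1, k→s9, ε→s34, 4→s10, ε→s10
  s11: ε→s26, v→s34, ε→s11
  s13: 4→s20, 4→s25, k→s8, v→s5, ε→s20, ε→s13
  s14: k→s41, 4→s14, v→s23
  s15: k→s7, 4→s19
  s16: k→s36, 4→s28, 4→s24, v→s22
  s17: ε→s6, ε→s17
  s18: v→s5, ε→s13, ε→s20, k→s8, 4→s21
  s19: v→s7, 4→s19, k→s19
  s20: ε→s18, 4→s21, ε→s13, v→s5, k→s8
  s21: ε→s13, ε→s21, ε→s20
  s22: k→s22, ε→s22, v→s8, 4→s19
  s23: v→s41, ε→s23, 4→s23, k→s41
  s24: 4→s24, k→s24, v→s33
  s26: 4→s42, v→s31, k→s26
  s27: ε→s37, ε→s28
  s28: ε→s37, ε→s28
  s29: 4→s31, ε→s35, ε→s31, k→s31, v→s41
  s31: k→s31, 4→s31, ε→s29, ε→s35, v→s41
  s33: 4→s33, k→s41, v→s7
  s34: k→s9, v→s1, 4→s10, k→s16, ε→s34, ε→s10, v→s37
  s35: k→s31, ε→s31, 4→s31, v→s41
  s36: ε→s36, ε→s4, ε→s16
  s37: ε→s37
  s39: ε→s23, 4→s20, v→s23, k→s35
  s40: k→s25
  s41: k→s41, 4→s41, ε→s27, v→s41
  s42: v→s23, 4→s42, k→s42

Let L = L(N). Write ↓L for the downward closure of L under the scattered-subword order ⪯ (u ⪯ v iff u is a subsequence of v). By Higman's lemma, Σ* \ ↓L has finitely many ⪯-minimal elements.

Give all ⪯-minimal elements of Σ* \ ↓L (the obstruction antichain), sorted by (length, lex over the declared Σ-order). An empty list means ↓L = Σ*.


|Q|=43, |F|=22, |δ|=131 (45 ε).
min D↑ (18 st, q0=0, F={10}): 0:k→1,4→0,v→2 1:k→1,4→3,v→4 2:k→4,4→2,v→5 3:k→3,4→3,v→6 4:k→4,4→7,v→8 5:k→8,4→5,v→9 6:k→10,4→6,v→11 7:k→7,4→7,v→11 8:k→8,4→12,v→13 9:k→13,4→9,v→14 10:k→10,4→10,v→10 11:k→10,4→11,v→15 12:k→12,4→12,v→15 13:k→13,4→16,v→14 14:k→14,4→14,v→10 15:k→10,4→15,v→17 16:k→16,4→16,v→17 17:k→10,4→17,v→10.
'k4vk': run [34, 26, 19, 8, 4] end={s27,s28,s37,s41} ∉↓L; 4/4 del acc.
'vvvvv': |S_i|=[34, 28, 24, 13, 8, 4] end={s27,s28,s37,s41} rej; 5/5 del acc.
2 minimals (antichain).

min(Σ*\↓L) = [k4vk, vvvvv].


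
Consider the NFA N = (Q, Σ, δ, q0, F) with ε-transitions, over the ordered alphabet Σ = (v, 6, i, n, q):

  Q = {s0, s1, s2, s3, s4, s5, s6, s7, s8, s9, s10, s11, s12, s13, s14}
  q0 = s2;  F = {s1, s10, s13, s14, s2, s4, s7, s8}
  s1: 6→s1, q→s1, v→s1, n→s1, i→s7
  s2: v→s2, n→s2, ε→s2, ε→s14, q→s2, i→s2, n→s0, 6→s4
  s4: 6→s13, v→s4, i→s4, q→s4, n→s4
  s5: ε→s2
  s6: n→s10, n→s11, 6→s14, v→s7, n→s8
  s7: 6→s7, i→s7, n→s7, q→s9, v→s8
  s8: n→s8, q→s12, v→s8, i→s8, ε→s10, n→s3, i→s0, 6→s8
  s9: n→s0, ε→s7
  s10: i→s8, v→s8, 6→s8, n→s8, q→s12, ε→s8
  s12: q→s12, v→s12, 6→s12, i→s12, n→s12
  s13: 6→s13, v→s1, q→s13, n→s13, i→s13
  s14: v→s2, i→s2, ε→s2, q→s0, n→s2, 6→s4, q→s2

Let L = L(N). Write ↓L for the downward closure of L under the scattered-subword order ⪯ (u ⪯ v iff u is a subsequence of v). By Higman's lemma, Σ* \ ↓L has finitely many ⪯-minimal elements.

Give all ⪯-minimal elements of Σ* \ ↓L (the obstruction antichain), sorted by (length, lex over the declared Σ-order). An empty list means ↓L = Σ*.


min(Σ*\↓L) = [66vivq].

|Q|=15, |F|=8, |δ|=62 (7 ε).
min D↑ (7 st, q0=0, F={6}): 0:v→0,6→1,i→0,n→0,q→0 1:v→1,6→2,i→1,n→1,q→1 2:v→3,6→2,i→2,n→2,q→2 3:v→3,6→3,i→4,n→3,q→3 4:v→5,6→4,i→4,n→4,q→4 5:v→5,6→5,i→5,n→5,q→6 6:v→6,6→6,i→6,n→6,q→6 [Hopcroft].
'66vivq': |S_i|=[12, 10, 9, 8, 7, 5, 1] end={s12} ∉↓L; 6/6 deletions ∈↓L.
1 words, ⪯-incomp.


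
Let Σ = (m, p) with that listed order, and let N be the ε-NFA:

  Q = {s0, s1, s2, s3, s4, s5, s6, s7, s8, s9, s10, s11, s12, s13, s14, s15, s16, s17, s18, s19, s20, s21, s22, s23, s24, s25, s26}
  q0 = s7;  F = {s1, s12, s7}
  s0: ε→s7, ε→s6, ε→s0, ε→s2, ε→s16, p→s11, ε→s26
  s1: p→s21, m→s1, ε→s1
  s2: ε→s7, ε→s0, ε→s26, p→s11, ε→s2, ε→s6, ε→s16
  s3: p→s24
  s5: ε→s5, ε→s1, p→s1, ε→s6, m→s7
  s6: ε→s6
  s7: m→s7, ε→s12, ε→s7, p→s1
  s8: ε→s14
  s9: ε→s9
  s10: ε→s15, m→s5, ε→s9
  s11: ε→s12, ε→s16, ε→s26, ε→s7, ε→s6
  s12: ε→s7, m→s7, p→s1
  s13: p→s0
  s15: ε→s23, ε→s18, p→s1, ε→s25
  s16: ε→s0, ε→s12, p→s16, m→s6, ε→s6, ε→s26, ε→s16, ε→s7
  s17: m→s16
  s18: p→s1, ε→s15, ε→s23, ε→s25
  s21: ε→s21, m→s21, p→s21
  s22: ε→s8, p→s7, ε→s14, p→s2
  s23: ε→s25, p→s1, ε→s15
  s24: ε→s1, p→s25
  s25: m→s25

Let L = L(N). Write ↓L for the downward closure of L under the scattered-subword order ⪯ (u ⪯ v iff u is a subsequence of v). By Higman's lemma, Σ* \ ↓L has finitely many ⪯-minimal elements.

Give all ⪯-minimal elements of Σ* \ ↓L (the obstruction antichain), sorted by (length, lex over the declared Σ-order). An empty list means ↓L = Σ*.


|Q|=27, |F|=3, |δ|=72 (47 ε).
min D↑ (3 st, q0=0, F={2}): 0:m→0,p→1 1:m→1,p→2 2:m→2,p→2 [Hopcroft].
'pp': |S_i|=[4, 2, 1] end={s21} rej; 2/2 del acc.
1 words, ⪯-incomp.

A = [pp].


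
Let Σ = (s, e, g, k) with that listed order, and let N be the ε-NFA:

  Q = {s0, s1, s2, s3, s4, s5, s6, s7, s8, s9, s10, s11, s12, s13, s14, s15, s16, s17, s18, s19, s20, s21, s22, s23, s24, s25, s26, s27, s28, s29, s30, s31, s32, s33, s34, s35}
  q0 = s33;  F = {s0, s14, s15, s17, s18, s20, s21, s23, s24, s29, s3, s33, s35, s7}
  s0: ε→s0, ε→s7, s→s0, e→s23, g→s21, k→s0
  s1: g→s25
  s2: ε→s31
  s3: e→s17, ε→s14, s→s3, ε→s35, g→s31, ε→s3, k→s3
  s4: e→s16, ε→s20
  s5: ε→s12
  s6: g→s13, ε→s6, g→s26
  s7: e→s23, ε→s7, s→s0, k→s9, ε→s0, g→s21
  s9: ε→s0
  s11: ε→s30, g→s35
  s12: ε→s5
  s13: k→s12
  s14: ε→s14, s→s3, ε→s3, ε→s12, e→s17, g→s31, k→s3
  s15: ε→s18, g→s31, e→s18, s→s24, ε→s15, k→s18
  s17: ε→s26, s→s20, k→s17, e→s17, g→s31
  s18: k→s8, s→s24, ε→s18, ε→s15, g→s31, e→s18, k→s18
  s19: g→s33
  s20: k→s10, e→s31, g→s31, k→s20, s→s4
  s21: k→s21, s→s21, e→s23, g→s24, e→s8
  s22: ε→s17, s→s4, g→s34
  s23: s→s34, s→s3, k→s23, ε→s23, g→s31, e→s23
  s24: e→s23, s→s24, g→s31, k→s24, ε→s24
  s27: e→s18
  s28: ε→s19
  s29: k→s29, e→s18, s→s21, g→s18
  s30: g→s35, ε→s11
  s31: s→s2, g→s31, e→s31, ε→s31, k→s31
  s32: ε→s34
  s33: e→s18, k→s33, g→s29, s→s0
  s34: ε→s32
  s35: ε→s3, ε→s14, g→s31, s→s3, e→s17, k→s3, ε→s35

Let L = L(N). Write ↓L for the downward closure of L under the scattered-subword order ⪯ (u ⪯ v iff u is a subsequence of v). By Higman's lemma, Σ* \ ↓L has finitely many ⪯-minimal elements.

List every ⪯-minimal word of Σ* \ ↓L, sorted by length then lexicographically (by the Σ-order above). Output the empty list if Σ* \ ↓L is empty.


|Q|=36, |F|=14, |δ|=108 (33 ε).
min D↑ (11 st, q0=0, F={7}): 0:s→1,e→2,g→3,k→0 1:s→1,e→4,g→5,k→1 2:s→6,e→2,g→7,k→2 3:s→5,e→2,g→2,k→3 4:s→8,e→4,g→7,k→4 5:s→5,e→4,g→6,k→5 6:s→6,e→4,g→7,k→6 7:s→7,e→7,g→7,k→7 8:s→8,e→9,g→7,k→8 9:s→10,e→9,g→7,k→9 10:s→10,e→7,g→7,k→10 [Hopcroft].
'eg': N↓-sim [26, 20, 2] end={s2,s31} rej; 2/2 single-dels accept.
'ggg': N↓-sim [26, 22, 20, 2] end={s2,s31} — reject; 3/3 single-dels accept.
'sesese': run [26, 22, 17, 15, 8, 6, 3] end={s16,s2,s31} — reject; 6/6 del acc.
3 words, ⪯-incomp.

A = [eg, ggg, sesese].


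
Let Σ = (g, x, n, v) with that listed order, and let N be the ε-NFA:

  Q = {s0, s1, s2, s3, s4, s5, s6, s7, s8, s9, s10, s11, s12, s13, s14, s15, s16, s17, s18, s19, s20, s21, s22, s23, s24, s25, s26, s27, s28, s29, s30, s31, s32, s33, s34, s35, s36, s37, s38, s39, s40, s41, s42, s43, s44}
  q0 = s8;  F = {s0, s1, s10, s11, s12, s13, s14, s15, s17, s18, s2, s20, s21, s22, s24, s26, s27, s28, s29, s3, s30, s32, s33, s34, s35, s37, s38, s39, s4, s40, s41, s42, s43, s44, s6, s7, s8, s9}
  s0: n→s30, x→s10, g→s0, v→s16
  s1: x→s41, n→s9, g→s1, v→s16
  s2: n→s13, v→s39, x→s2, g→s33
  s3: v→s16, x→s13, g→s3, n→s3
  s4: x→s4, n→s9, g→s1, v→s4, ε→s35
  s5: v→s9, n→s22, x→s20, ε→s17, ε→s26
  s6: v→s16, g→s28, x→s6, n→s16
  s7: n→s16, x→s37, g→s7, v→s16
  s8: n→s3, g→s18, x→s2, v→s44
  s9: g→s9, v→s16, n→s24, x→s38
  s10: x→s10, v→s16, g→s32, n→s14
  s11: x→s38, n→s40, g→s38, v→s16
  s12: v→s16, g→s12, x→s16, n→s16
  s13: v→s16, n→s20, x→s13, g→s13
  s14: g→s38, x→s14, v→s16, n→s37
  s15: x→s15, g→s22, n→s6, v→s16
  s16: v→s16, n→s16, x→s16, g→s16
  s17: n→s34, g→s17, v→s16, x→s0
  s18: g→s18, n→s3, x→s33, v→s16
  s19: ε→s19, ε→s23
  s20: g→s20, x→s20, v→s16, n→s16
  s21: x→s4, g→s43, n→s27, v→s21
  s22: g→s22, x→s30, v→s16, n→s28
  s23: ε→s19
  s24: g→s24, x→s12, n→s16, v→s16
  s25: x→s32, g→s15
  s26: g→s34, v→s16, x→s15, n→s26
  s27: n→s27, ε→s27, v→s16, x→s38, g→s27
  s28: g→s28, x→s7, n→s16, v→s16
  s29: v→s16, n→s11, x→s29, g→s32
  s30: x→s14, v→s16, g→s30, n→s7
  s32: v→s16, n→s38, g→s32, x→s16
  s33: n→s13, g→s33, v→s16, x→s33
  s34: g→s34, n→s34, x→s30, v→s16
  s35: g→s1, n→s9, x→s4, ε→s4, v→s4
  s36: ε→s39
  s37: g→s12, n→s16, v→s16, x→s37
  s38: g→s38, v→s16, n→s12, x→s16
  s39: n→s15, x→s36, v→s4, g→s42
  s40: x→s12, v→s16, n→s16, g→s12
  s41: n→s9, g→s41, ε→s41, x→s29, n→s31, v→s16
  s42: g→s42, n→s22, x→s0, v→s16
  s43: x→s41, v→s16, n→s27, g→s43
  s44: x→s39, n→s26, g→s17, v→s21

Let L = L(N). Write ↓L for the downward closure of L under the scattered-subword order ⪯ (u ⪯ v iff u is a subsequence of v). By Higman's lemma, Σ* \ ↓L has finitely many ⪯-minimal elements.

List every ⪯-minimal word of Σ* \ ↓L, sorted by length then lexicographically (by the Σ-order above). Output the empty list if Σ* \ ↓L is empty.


|Q|=45, |F|=38, |δ|=172 (10 ε).
min D↑ (38 st, q0=0, F={6}): 0:g→1,x→2,n→3,v→4 1:g→1,x→5,n→3,v→6 2:g→5,x→2,n→7,v→8 3:g→3,x→7,n→3,v→6 4:g→9,x→8,n→10,v→11 5:g→5,x→5,n→7,v→6 6:g→6,x→6,n→6,v→6 7:g→7,x→7,n→12,v→6 8:g→13,x→8,n→14,v→15 9:g→9,x→16,n→17,v→6 10:g→17,x→14,n→10,v→6 11:g→18,x→15,n→19,v→11 12:g→12,x→12,n→6,v→6 13:g→13,x→16,n→20,v→6 14:g→20,x→14,n→21,v→6 15:g→22,x→15,n→23,v→15 16:g→16,x→24,n→25,v→6 17:g→17,x→25,n→17,v→6 18:g→18,x→26,n→19,v→6 19:g→19,x→27,n→19,v→6 20:g→20,x→25,n→28,v→6 21:g→28,x→21,n→6,v→6 22:g→22,x→26,n→23,v→6 23:g→23,x→27,n→29,v→6 24:g→30,x→24,n→31,v→6 25:g→25,x→31,n→32,v→6 26:g→26,x→33,n→23,v→6 27:g→27,x→6,n→34,v→6 28:g→28,x→32,n→6,v→6 29:g→29,x→34,n→6,v→6 30:g→30,x→6,n→27,v→6 31:g→27,x→31,n→35,v→6 32:g→32,x→35,n→6,v→6 33:g→30,x→33,n→36,v→6 34:g→34,x→6,n→6,v→6 35:g→34,x→35,n→6,v→6 36:g→27,x→27,n→37,v→6 37:g→34,x→34,n→6,v→6 [Hopcroft].
'gv': |S_i|=[41, 30, 1] end={s16} — reject; 2/2 deletions ∈↓L.
'nv': run [41, 22, 1] end={s16} ∉↓L; 2/2 single-dels accept.
'xnnn': |S_i|=[41, 31, 18, 9, 1] end={s16} — reject; 4/4 single-dels accept.
'nxnn': |S_i|=[41, 22, 13, 7, 1] end={s16} — reject; 4/4 del acc.
'vvnxx': N↓-sim [41, 34, 17, 9, 3, 1] end={s16} rej; 5/5 single-dels accept.
'vgxxgx': run [41, 34, 25, 17, 10, 4, 1] end={s16} ∉↓L; 6/6 del acc.
6 words, ⪯-incomp.

A = [gv, nv, xnnn, nxnn, vvnxx, vgxxgx].


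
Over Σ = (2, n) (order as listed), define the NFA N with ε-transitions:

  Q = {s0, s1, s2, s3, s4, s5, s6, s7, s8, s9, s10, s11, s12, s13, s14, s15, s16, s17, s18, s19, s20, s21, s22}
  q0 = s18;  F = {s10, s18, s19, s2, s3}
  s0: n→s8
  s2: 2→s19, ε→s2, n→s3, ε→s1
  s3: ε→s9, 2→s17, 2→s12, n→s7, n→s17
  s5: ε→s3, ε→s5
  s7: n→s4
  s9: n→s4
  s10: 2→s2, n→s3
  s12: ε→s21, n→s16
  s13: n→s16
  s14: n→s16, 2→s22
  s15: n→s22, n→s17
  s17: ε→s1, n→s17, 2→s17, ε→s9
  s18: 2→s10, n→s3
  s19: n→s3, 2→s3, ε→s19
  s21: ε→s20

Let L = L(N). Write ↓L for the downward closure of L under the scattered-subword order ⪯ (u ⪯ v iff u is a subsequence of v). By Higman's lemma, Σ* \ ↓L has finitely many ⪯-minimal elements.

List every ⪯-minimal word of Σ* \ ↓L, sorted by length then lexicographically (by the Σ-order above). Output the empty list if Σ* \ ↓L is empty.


A = [n2, nn, 22222, 2222n].

|Q|=23, |F|=5, |δ|=33 (10 ε).
min D↑ (6 st, q0=0, F={4}): 0:2→1,n→2 1:2→3,n→2 2:2→4,n→4 3:2→5,n→2 4:2→4,n→4 5:2→2,n→2.
'n2': |S_i|=[14, 10, 8] end={s1,s12,s16,s17,s20,s21,s4,s9} ∉↓L; 2/2 del acc.
'nn': run [14, 10, 6] end={s1,s16,s17,s4,s7,s9} — reject; 2/2 single-dels accept.
'22222': N↓-sim [14, 13, 12, 11, 10, 8] end={s1,s12,s16,s17,s20,s21,s4,s9} — reject; 5/5 deletions ∈↓L.
'2222n': |S_i|=[14, 13, 12, 11, 10, 6] end={s1,s16,s17,s4,s7,s9} ∉↓L; 5/5 deletions ∈↓L.
4 minimals (antichain).


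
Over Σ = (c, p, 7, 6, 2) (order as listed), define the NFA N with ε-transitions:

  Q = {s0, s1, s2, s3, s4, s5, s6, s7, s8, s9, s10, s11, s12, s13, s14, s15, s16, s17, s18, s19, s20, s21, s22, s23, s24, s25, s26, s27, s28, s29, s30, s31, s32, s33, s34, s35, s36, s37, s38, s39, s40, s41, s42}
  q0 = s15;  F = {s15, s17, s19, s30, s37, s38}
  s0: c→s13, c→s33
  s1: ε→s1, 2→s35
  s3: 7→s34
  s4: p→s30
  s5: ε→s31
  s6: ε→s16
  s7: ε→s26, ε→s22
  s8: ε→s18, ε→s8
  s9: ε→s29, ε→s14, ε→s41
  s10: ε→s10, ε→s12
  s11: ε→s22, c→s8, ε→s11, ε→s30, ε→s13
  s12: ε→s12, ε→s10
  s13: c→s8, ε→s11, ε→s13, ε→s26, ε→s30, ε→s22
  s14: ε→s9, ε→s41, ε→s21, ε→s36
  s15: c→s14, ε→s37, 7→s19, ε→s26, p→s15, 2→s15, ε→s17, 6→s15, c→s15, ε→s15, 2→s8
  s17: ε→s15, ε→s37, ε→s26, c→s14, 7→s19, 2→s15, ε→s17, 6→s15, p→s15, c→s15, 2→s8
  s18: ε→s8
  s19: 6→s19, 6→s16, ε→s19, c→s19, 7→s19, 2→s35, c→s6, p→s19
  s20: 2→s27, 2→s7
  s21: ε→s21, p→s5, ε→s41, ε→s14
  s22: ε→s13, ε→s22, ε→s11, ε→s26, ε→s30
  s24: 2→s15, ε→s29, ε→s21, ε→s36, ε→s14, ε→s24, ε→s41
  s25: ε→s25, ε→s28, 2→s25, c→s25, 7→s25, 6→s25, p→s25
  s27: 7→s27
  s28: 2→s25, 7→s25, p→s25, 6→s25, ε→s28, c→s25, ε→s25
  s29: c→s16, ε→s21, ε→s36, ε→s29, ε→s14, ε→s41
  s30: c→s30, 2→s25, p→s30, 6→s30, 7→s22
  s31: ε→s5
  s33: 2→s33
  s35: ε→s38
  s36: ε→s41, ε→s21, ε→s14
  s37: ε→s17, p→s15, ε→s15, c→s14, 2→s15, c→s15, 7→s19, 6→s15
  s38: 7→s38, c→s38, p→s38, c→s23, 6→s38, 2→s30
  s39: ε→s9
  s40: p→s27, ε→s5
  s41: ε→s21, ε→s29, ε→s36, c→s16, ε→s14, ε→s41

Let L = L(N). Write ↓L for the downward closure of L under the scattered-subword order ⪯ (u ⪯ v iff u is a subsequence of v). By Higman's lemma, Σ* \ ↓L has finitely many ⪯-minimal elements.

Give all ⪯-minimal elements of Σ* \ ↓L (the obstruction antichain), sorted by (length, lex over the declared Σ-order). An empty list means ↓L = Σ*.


A = [7222].

|Q|=43, |F|=6, |δ|=138 (74 ε).
min D↑ (5 st, q0=0, F={4}): 0:c→0,p→0,7→1,6→0,2→0 1:c→1,p→1,7→1,6→1,2→2 2:c→2,p→2,7→2,6→2,2→3 3:c→3,p→3,7→3,6→3,2→4 4:c→4,p→4,7→4,6→4,2→4.
'7222': N↓-sim [26, 15, 12, 9, 2] end={s25,s28} — reject; 4/4 deletions ∈↓L.
1 minimals (antichain).


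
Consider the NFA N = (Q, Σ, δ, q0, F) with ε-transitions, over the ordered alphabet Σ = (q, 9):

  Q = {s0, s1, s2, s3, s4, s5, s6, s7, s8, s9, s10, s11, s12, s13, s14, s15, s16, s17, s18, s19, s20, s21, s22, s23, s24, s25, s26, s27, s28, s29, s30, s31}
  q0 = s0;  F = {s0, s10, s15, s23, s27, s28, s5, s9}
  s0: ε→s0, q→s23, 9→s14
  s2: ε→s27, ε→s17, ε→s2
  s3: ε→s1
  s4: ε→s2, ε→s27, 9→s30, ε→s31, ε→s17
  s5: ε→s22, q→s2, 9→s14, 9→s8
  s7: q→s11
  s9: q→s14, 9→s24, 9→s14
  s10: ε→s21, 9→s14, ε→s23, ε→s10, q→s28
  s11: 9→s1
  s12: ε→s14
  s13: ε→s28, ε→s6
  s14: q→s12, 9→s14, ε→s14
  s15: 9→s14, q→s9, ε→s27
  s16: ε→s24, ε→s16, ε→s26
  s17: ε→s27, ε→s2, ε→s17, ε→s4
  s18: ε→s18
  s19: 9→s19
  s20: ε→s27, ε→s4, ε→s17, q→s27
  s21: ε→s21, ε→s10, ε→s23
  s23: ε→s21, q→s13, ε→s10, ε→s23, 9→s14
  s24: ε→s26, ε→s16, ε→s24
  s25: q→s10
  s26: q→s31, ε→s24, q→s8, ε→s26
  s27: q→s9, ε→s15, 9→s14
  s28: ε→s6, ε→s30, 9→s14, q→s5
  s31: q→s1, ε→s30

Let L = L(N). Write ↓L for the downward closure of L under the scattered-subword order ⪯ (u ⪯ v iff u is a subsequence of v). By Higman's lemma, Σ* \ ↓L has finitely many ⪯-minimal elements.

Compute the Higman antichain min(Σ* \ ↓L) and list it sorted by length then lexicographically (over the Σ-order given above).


|Q|=32, |F|=8, |δ|=73 (44 ε).
min D↑ (7 st, q0=0, F={2}): 0:q→1,9→2 1:q→3,9→2 2:q→2,9→2 3:q→4,9→2 4:q→5,9→2 5:q→6,9→2 6:q→2,9→2 [Hopcroft].
'9': |S_i|=[24, 9] end={s1,s12,s14,s16,s24,s26,s30,s31,s8} ∉↓L; 1/1 deletions ∈↓L.
'qqqqqq': N↓-sim [24, 23, 20, 17, 15, 10, 6] end={s1,s12,s14,s30,s31,s8} — reject; 6/6 deletions ∈↓L.
2 words, ⪯-incomp.

min(Σ*\↓L) = [9, qqqqqq].


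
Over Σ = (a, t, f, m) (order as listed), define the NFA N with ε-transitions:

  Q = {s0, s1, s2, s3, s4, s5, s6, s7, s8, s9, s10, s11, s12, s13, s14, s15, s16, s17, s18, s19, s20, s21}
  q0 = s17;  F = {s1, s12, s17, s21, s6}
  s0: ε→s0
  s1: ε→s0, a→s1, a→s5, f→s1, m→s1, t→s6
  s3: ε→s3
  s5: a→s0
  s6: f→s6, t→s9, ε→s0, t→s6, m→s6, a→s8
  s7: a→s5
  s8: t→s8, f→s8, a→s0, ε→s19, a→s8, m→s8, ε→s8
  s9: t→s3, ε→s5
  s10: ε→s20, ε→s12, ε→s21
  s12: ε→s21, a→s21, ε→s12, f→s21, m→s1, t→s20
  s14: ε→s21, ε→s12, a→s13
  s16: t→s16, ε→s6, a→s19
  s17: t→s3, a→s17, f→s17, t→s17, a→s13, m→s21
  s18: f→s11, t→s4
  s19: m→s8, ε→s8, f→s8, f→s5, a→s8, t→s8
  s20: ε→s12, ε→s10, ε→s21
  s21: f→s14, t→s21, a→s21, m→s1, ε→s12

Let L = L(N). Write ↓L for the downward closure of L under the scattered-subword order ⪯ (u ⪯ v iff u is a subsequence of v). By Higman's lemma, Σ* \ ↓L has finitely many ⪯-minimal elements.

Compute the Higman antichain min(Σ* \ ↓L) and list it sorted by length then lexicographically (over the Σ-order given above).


|Q|=22, |F|=5, |δ|=62 (20 ε).
min D↑ (5 st, q0=0, F={4}): 0:a→0,t→0,f→0,m→1 1:a→1,t→1,f→1,m→2 2:a→2,t→3,f→2,m→2 3:a→4,t→3,f→3,m→3 4:a→4,t→4,f→4,m→4 [Hopcroft].
'mmta': run [15, 14, 8, 7, 4] end={s0,s19,s5,s8} ∉↓L; 4/4 single-dels accept.
1 words, ⪯-incomp.

A = [mmta].


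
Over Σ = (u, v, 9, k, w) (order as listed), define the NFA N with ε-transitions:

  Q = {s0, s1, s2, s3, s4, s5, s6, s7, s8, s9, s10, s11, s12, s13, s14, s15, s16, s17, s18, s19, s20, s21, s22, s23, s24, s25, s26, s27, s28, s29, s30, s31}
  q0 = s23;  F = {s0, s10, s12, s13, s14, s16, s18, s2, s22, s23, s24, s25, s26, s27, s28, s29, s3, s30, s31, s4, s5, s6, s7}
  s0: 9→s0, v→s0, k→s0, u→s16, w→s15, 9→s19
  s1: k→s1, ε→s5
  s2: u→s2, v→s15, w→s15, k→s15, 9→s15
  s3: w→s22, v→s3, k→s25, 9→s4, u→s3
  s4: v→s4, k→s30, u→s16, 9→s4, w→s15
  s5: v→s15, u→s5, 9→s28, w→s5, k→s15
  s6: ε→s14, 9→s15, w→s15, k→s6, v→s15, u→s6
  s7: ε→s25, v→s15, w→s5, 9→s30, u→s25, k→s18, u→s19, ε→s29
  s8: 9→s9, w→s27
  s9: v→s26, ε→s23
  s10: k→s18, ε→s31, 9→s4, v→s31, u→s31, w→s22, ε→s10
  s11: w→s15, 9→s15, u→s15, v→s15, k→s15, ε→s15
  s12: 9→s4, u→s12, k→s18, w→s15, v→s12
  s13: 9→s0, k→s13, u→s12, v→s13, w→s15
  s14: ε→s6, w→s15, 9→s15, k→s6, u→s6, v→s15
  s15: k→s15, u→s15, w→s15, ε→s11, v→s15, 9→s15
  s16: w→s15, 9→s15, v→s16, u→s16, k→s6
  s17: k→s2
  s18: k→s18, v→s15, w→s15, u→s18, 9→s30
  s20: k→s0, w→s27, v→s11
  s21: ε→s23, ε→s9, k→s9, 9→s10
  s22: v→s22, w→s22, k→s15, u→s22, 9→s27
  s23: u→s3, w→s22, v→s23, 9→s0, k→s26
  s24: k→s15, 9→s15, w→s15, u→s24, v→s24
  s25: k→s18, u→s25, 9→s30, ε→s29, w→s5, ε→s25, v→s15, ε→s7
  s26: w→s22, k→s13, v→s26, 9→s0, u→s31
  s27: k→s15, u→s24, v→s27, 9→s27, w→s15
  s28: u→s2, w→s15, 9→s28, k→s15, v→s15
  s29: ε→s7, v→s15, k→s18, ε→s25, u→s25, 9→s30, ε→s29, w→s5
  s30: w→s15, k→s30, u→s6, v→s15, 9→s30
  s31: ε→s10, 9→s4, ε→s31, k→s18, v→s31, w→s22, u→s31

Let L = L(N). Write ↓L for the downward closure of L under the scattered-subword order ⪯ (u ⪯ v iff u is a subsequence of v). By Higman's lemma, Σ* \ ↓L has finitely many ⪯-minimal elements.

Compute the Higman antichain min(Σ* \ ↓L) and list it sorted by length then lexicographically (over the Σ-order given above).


|Q|=32, |F|=23, |δ|=157 (20 ε).
min D↑ (20 st, q0=0, F={8}): 0:u→1,v→0,9→2,k→3,w→4 1:u→1,v→1,9→5,k→6,w→4 2:u→7,v→2,9→2,k→2,w→8 3:u→9,v→3,9→2,k→10,w→4 4:u→4,v→4,9→11,k→8,w→4 5:u→7,v→5,9→5,k→12,w→8 6:u→6,v→8,9→12,k→13,w→14 7:u→7,v→7,9→8,k→15,w→8 8:u→8,v→8,9→8,k→8,w→8 9:u→9,v→9,9→5,k→13,w→4 10:u→16,v→10,9→2,k→10,w→8 11:u→17,v→11,9→11,k→8,w→8 12:u→15,v→8,9→12,k→12,w→8 13:u→13,v→8,9→12,k→13,w→8 14:u→14,v→8,9→18,k→8,w→14 15:u→15,v→8,9→8,k→15,w→8 16:u→16,v→16,9→5,k→13,w→8 17:u→17,v→17,9→8,k→8,w→8 18:u→19,v→8,9→18,k→8,w→8 19:u→19,v→8,9→8,k→8,w→8 (ε-aug+det+¬).
'9w': |S_i|=[26, 13, 2] end={s11,s15} — reject; 2/2 del acc.
'wk': run [26, 8, 2] end={s11,s15} rej; 2/2 deletions ∈↓L.
'ukv': run [26, 22, 13, 2] end={s11,s15} ∉↓L; 3/3 del acc.
'9u9': |S_i|=[26, 13, 7, 2] end={s11,s15} rej; 3/3 del acc.
'kkw': run [26, 24, 12, 2] end={s11,s15} rej; 3/3 single-dels accept.
5 obstructions.

Antichain: [9w, wk, ukv, 9u9, kkw].


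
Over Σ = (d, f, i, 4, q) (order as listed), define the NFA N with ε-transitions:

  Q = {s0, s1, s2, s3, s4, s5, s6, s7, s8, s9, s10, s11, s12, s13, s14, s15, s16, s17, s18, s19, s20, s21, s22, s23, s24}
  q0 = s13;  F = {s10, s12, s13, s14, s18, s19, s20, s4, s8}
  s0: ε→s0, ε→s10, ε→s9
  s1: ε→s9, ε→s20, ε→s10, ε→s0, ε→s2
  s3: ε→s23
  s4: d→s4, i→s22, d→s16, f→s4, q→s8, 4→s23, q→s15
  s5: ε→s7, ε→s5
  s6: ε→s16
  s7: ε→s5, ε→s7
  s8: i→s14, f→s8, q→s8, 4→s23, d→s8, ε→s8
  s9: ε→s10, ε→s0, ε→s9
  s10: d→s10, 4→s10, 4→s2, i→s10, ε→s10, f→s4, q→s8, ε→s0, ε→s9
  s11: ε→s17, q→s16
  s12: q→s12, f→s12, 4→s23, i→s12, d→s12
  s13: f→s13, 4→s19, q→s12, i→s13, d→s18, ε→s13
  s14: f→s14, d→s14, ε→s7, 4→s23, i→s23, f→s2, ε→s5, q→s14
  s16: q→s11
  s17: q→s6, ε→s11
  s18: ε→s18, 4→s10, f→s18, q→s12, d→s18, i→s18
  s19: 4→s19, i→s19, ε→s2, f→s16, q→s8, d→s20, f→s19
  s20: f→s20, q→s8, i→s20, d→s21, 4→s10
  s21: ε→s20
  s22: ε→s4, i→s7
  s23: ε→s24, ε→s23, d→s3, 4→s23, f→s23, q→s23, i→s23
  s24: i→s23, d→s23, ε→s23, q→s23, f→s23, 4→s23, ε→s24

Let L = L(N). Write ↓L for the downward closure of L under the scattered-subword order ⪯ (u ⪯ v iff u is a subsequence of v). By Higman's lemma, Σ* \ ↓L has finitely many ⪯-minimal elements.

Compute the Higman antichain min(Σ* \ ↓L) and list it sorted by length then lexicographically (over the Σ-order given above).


|Q|=25, |F|=9, |δ|=98 (34 ε).
min D↑ (10 st, q0=0, F={7}): 0:d→1,f→0,i→0,4→2,q→3 1:d→1,f→1,i→1,4→4,q→3 2:d→5,f→2,i→2,4→2,q→6 3:d→3,f→3,i→3,4→7,q→3 4:d→4,f→8,i→4,4→4,q→6 5:d→5,f→5,i→5,4→4,q→6 6:d→6,f→6,i→9,4→7,q→6 7:d→7,f→7,i→7,4→7,q→7 8:d→8,f→8,i→8,4→7,q→6 9:d→9,f→9,i→7,4→7,q→9 [Hopcroft].
'q4': |S_i|=[24, 14, 3] end={s23,s24,s3} ∉↓L; 2/2 single-dels accept.
'd4f4': |S_i|=[24, 22, 18, 15, 3] end={s23,s24,s3} — reject; 4/4 single-dels accept.
'4qii': |S_i|=[24, 21, 13, 7, 3] end={s23,s24,s3} ∉↓L; 4/4 deletions ∈↓L.
3 obstructions.

min(Σ*\↓L) = [q4, d4f4, 4qii].


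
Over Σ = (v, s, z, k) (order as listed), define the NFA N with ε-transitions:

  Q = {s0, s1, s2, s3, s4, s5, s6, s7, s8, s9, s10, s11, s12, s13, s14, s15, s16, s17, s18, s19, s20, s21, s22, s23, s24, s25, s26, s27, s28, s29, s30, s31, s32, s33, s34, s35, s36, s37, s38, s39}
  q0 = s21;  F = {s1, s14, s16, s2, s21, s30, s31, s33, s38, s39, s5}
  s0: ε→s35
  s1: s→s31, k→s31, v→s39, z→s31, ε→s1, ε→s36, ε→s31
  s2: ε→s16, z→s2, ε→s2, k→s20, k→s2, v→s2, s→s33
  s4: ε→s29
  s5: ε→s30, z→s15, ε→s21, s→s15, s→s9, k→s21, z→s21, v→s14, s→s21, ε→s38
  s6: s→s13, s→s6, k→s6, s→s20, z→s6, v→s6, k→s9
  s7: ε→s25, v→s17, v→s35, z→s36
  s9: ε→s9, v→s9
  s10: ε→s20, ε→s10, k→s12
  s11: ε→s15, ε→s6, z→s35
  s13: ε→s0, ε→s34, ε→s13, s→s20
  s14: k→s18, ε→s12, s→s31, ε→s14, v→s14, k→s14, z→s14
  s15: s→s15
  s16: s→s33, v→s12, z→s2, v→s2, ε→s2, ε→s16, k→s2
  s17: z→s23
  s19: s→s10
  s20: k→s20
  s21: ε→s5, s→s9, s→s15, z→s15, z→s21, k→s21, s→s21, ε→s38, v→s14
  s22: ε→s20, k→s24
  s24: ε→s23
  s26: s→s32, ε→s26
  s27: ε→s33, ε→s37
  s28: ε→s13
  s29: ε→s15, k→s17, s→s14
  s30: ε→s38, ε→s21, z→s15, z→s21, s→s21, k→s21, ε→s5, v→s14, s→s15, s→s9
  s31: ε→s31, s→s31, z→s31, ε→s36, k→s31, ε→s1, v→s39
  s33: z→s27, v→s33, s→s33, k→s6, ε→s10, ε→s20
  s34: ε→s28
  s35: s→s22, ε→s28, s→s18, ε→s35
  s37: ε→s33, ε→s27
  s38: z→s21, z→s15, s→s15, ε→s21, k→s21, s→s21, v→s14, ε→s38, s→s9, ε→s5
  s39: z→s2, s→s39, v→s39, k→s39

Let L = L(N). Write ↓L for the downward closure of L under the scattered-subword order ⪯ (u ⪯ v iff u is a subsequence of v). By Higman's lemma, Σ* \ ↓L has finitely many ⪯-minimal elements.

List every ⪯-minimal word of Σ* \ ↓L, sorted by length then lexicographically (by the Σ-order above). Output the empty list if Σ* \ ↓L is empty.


|Q|=40, |F|=11, |δ|=131 (48 ε).
min D↑ (7 st, q0=0, F={6}): 0:v→1,s→0,z→0,k→0 1:v→1,s→2,z→1,k→1 2:v→3,s→2,z→2,k→2 3:v→3,s→3,z→4,k→3 4:v→4,s→5,z→4,k→4 5:v→5,s→5,z→5,k→6 6:v→6,s→6,z→6,k→6.
'vsvzsk': run [29, 24, 23, 20, 19, 17, 13] end={s0,s12,s13,s18,s20,s22,s23,s24,s28,s34,s35,s6,…} ∉↓L; 6/6 del acc.
1 minimals (antichain).

min(Σ*\↓L) = [vsvzsk].


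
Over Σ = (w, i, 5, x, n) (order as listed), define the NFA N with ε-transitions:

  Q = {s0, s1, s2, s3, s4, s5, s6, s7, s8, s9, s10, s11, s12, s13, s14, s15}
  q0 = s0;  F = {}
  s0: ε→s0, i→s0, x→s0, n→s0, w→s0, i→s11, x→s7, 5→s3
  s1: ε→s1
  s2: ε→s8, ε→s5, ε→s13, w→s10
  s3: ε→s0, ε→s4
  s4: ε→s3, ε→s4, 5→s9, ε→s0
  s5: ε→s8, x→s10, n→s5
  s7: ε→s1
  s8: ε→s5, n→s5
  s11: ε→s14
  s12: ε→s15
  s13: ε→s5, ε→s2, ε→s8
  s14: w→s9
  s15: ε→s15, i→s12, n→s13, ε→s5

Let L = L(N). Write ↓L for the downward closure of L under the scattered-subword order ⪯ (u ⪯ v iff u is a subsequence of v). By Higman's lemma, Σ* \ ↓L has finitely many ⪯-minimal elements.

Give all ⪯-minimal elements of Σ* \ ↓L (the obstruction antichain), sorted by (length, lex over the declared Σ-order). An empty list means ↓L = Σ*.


A = [ε].

|Q|=16, |F|=0, |δ|=35 (20 ε).
min D↑ (1 st, q0=0, F={0}): 0:w→0,i→0,5→0,x→0,n→0.
ε ∈ L(D↑) — L = ∅.


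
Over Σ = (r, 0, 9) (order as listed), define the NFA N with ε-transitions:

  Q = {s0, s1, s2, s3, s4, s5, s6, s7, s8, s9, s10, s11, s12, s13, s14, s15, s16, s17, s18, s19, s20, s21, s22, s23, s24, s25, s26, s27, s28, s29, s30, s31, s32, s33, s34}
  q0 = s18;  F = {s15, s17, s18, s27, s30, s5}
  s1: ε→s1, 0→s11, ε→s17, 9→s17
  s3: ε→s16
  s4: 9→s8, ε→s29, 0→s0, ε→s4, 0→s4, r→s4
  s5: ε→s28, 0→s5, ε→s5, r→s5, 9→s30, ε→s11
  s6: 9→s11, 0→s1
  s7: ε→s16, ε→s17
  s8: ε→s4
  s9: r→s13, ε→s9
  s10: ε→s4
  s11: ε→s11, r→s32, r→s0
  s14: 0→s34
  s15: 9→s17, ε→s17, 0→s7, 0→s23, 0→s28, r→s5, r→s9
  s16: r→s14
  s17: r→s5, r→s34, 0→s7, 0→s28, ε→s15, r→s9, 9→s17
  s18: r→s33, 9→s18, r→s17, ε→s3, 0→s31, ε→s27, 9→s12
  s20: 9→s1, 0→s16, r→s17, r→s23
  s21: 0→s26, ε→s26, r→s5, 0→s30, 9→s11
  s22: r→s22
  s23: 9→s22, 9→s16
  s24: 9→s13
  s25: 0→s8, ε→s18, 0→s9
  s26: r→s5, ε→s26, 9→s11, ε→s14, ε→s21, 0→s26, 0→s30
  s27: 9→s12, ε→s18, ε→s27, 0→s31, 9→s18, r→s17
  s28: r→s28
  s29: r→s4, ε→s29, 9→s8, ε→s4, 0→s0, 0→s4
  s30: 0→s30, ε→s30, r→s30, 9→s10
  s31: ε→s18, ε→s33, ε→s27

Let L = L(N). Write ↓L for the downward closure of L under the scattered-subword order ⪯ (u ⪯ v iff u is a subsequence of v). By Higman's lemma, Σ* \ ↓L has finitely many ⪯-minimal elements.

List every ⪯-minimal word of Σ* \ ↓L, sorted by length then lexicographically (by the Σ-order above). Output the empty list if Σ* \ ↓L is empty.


|Q|=35, |F|=6, |δ|=94 (31 ε).
min D↑ (5 st, q0=0, F={4}): 0:r→1,0→0,9→0 1:r→2,0→1,9→1 2:r→2,0→2,9→3 3:r→3,0→3,9→4 4:r→4,0→4,9→4 (ε-aug+det+¬).
'rr99': N↓-sim [26, 21, 15, 6, 5] end={s0,s10,s29,s4,s8} — reject; 4/4 del acc.
1 minimals (antichain).

Antichain: [rr99].


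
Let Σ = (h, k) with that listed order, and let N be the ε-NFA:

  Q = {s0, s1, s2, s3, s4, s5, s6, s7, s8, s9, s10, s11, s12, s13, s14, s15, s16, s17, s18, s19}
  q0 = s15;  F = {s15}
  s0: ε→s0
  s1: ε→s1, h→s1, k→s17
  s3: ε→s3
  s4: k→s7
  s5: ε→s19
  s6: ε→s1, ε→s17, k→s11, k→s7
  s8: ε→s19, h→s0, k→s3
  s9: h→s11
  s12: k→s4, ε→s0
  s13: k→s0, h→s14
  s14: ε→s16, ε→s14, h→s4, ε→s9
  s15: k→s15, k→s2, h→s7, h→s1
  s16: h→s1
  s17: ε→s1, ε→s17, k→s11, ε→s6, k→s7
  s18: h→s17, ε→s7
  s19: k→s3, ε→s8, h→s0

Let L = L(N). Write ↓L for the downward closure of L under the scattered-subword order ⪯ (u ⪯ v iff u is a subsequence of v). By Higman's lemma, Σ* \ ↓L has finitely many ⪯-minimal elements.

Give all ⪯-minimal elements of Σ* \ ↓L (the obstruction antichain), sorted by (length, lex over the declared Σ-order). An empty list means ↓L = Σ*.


A = [h].

|Q|=20, |F|=1, |δ|=38 (16 ε).
min D↑ (2 st, q0=0, F={1}): 0:h→1,k→0 1:h→1,k→1 [Hopcroft].
'h': N↓-sim [7, 5] end={s1,s11,s17,s6,s7} rej; 1/1 del acc.
1 words, ⪯-incomp.


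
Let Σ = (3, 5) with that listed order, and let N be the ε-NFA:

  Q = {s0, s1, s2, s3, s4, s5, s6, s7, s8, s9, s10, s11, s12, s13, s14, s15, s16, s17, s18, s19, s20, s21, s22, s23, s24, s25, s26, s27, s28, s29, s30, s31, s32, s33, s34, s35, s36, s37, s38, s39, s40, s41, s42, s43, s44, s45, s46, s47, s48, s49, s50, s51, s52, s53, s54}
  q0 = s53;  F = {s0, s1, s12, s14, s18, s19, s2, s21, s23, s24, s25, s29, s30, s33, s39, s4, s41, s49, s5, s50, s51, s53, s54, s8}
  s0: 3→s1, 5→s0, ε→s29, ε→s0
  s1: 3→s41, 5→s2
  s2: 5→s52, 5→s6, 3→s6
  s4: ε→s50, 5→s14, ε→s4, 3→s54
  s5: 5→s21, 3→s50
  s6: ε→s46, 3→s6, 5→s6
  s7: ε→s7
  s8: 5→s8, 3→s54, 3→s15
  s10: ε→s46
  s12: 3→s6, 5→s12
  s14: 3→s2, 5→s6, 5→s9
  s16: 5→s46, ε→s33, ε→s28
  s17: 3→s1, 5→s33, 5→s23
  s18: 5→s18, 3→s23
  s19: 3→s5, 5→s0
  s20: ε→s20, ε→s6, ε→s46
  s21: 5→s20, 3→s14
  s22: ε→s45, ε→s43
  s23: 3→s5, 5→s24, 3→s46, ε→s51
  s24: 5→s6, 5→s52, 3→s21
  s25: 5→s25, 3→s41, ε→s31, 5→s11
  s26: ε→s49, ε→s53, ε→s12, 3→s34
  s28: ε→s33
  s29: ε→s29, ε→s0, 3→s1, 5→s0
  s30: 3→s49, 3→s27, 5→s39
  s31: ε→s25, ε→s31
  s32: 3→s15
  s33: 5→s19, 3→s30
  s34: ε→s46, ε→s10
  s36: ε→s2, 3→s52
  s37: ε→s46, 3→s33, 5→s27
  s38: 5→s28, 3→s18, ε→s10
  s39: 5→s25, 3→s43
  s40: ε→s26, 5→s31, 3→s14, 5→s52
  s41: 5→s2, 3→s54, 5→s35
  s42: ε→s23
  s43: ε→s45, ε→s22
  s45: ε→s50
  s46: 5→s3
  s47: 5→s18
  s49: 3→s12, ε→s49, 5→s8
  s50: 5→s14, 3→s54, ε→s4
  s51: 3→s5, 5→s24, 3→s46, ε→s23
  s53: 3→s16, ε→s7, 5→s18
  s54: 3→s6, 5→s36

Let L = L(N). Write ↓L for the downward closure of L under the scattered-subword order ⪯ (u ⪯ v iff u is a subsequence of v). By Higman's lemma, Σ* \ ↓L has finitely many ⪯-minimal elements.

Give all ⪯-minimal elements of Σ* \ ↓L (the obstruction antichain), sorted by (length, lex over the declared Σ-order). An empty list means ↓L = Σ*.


min(Σ*\↓L) = [5355, 33333, 355353].

|Q|=55, |F|=24, |δ|=113 (38 ε).
min D↑ (22 st, q0=0, F={17}): 0:3→1,5→2 1:3→3,5→4 2:3→5,5→2 3:3→6,5→7 4:3→8,5→9 5:3→8,5→10 6:3→11,5→12 7:3→13,5→14 8:3→13,5→15 9:3→16,5→9 10:3→15,5→17 11:3→17,5→11 12:3→18,5→12 13:3→18,5→19 14:3→20,5→14 15:3→19,5→17 16:3→20,5→21 17:3→17,5→17 18:3→17,5→21 19:3→21,5→17 20:3→18,5→21 21:3→17,5→17 [Hopcroft].
'5355': N↓-sim [42, 34, 24, 12, 6] end={s20,s3,s46,s52,s6,s9} ∉↓L; 4/4 single-dels accept.
'33333': |S_i|=[42, 39, 30, 21, 9, 4] end={s3,s46,s52,s6} — reject; 5/5 deletions ∈↓L.
'355353': run [42, 39, 31, 22, 13, 8, 4] end={s3,s46,s52,s6} ∉↓L; 6/6 del acc.
3 words, ⪯-incomp.


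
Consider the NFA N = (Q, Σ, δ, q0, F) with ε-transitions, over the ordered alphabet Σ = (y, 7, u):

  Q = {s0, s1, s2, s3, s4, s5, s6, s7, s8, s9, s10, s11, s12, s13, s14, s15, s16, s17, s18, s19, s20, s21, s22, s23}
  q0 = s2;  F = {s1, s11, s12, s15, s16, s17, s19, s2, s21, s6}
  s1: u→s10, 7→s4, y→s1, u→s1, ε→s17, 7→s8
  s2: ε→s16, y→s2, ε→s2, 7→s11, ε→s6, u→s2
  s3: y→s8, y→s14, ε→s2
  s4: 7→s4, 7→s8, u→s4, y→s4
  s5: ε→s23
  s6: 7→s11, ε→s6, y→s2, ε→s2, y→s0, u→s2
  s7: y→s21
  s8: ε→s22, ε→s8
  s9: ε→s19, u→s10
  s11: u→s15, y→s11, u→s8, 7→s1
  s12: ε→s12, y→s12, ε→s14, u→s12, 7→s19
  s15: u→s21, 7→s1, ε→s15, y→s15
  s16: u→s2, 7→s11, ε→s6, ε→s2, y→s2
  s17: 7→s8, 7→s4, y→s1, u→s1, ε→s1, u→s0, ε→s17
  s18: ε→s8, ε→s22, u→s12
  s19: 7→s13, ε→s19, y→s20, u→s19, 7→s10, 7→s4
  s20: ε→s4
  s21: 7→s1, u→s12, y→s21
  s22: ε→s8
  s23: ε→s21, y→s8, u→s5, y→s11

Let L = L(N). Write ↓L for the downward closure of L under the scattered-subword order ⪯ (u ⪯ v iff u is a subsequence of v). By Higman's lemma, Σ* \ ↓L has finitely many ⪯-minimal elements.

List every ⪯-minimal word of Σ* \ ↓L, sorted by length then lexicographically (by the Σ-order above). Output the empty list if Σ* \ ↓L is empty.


|Q|=24, |F|=10, |δ|=74 (24 ε).
min D↑ (8 st, q0=0, F={4}): 0:y→0,7→1,u→0 1:y→1,7→2,u→3 2:y→2,7→4,u→2 3:y→3,7→2,u→5 4:y→4,7→4,u→4 5:y→5,7→2,u→6 6:y→6,7→7,u→6 7:y→4,7→4,u→7 [Hopcroft].
'777': N↓-sim [18, 15, 10, 5] end={s10,s13,s22,s4,s8} rej; 3/3 deletions ∈↓L.
'7uuu7y': run [18, 15, 14, 13, 12, 7, 4] end={s20,s22,s4,s8} rej; 6/6 deletions ∈↓L.
2 minimals (antichain).

min(Σ*\↓L) = [777, 7uuu7y].


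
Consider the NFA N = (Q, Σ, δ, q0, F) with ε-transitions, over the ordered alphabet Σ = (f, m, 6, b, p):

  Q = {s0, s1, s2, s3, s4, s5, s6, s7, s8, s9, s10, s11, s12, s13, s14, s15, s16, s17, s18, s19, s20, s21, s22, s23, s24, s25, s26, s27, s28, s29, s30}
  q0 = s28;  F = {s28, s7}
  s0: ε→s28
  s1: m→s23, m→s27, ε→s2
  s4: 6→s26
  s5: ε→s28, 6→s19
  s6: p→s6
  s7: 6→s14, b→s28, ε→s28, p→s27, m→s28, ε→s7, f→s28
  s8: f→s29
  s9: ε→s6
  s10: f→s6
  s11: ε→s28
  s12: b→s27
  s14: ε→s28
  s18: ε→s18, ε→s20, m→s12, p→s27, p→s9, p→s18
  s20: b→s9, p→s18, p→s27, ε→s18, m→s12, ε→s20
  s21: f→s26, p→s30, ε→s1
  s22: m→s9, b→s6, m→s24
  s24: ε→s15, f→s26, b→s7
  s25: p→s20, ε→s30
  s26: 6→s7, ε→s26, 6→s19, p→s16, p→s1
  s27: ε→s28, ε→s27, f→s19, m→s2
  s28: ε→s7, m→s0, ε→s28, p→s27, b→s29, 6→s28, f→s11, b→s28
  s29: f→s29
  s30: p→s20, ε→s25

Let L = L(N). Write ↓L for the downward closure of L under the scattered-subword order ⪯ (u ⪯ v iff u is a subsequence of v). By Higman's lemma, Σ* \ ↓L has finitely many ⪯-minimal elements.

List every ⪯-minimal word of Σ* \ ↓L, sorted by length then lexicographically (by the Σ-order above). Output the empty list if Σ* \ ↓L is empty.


|Q|=31, |F|=2, |δ|=64 (21 ε).
min D↑ (1 st, q0=0, F={}): 0:f→0,m→0,6→0,b→0,p→0 [Hopcroft].
L(D↑) = ∅ ⇒ ↓L = Σ*.

Antichain: [].


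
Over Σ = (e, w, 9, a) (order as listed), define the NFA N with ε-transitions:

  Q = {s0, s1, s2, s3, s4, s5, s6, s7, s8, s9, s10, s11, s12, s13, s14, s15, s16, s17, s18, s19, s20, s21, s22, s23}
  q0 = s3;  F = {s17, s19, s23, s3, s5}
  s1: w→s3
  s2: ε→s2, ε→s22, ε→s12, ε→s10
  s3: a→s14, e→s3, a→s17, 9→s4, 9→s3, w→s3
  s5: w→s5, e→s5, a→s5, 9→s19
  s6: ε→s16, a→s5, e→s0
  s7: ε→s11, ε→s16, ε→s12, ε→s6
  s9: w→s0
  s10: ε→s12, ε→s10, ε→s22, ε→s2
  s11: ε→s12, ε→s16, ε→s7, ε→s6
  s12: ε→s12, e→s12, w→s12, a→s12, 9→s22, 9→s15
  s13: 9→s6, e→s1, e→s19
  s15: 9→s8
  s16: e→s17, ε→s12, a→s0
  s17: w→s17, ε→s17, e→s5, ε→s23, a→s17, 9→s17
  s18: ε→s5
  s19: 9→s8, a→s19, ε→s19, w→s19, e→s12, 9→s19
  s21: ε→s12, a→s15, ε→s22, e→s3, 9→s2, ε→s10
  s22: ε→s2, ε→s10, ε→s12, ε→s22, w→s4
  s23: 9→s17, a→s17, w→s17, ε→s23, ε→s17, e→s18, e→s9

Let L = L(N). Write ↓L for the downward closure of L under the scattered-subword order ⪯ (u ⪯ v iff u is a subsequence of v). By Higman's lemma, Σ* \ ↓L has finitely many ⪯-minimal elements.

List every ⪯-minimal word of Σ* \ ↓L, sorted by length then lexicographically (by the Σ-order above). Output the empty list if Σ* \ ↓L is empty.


|Q|=24, |F|=5, |δ|=75 (32 ε).
min D↑ (5 st, q0=0, F={4}): 0:e→0,w→0,9→0,a→1 1:e→2,w→1,9→1,a→1 2:e→2,w→2,9→3,a→2 3:e→4,w→3,9→3,a→3 4:e→4,w→4,9→4,a→4.
'ae9e': run [16, 15, 12, 8, 7] end={s10,s12,s15,s2,s22,s4,s8} rej; 4/4 single-dels accept.
1 words, ⪯-incomp.

Antichain: [ae9e].
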